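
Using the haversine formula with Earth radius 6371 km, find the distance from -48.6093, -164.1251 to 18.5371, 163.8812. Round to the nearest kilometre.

Δλ = 163.8812 − -164.1251 = 328.0063°; wrapped into (−180°, 180°]: -31.9937°.
Δφ = 18.5371 − -48.6093 = 67.1464°.
a = sin²(Δφ/2) + cos φ₁ · cos φ₂ · sin²(Δλ/2) = 0.353421.
c = 2·atan2(√a, √(1−a)) = 1.27327 rad → d = 6371·c ≈ 8111.99 km.

8112 km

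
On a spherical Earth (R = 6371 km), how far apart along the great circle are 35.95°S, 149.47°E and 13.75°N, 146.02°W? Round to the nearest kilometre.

Δλ = -146.02 − 149.47 = -295.49°; wrapped into (−180°, 180°]: 64.51°.
Δφ = 13.75 − -35.95 = 49.70°.
a = sin²(Δφ/2) + cos φ₁ · cos φ₂ · sin²(Δλ/2) = 0.400570.
c = 2·atan2(√a, √(1−a)) = 1.37060 rad → d = 6371·c ≈ 8732.11 km.

8732 km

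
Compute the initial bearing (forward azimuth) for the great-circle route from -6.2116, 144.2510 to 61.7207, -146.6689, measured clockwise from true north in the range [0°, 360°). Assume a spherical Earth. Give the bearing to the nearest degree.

26°

Δλ = -146.6689 − 144.2510 = -290.9199°; wrapped into (−180°, 180°]: 69.0801°.
θ = atan2( sin Δλ · cos φ₂ , cos φ₁ · sin φ₂ − sin φ₁ · cos φ₂ · cos Δλ )
  = atan2(0.44254, 0.89378) = 26.341° → normalised to [0°, 360°): 26.341°.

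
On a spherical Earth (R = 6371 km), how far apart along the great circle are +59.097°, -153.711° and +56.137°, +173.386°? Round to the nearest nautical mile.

1062 nmi

Δλ = 173.386 − -153.711 = 327.097°; wrapped into (−180°, 180°]: -32.903°.
Δφ = 56.137 − 59.097 = -2.960°.
a = sin²(Δφ/2) + cos φ₁ · cos φ₂ · sin²(Δλ/2) = 0.023620.
c = 2·atan2(√a, √(1−a)) = 0.30860 rad → d = 6371·c ≈ 1966.07 km ≈ 1061.59 nmi.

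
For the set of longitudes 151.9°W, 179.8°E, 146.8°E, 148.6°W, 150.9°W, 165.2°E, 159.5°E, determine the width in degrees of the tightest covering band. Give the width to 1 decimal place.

64.6°

Sort the longitudes: -151.9°, -150.9°, -148.6°, +146.8°, +159.5°, +165.2°, +179.8°.
Eastward gaps between consecutive values (wrapping around): 1.0°, 2.3°, 295.4°, 12.7°, 5.7°, 14.6°, 28.3°.
Largest gap = 295.4° ⇒ minimal covering band is its complement: 360° − 295.4° = 64.6°.
Band runs from +146.8° eastward to -148.6°, crossing the antimeridian.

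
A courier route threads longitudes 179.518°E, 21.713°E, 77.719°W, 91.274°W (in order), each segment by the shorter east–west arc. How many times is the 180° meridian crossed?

0

Leg 1: +179.518° → +21.713°, shortest Δλ = -157.805° (west) — does not cross 180°.
Leg 2: +21.713° → -77.719°, shortest Δλ = -99.432° (west) — does not cross 180°.
Leg 3: -77.719° → -91.274°, shortest Δλ = -13.555° (west) — does not cross 180°.
Total crossings: 0.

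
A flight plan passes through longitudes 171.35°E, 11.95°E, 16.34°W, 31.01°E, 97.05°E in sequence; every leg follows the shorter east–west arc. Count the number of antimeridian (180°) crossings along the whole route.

0

Leg 1: +171.35° → +11.95°, shortest Δλ = -159.4° (west) — does not cross 180°.
Leg 2: +11.95° → -16.34°, shortest Δλ = -28.29° (west) — does not cross 180°.
Leg 3: -16.34° → +31.01°, shortest Δλ = 47.35° (east) — does not cross 180°.
Leg 4: +31.01° → +97.05°, shortest Δλ = 66.04° (east) — does not cross 180°.
Total crossings: 0.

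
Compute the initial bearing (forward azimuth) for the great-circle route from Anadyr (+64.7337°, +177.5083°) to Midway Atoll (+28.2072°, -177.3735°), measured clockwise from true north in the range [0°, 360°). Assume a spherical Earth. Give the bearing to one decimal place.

Δλ = -177.3735 − 177.5083 = -354.8818°; wrapped into (−180°, 180°]: 5.1182°.
θ = atan2( sin Δλ · cos φ₂ , cos φ₁ · sin φ₂ − sin φ₁ · cos φ₂ · cos Δλ )
  = atan2(0.07862, -0.59202) = 172.436° → normalised to [0°, 360°): 172.436°.

172.4°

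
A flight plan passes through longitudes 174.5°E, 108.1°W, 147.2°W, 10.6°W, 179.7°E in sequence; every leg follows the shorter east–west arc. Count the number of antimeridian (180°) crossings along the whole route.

Leg 1: +174.5° → -108.1°, shortest Δλ = 77.4° (east) — crosses 180°.
Leg 2: -108.1° → -147.2°, shortest Δλ = -39.1° (west) — does not cross 180°.
Leg 3: -147.2° → -10.6°, shortest Δλ = 136.6° (east) — does not cross 180°.
Leg 4: -10.6° → +179.7°, shortest Δλ = -169.7° (west) — crosses 180°.
Total crossings: 2.

2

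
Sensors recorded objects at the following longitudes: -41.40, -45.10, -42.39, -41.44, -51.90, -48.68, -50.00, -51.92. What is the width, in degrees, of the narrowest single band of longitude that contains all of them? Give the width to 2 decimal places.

Sort the longitudes: -51.92°, -51.90°, -50.00°, -48.68°, -45.10°, -42.39°, -41.44°, -41.40°.
Eastward gaps between consecutive values (wrapping around): 0.02°, 1.90°, 1.32°, 3.58°, 2.71°, 0.95°, 0.04°, 349.48°.
Largest gap = 349.48° ⇒ minimal covering band is its complement: 360° − 349.48° = 10.52°.
Band runs from -51.92° eastward to -41.40°.

10.52°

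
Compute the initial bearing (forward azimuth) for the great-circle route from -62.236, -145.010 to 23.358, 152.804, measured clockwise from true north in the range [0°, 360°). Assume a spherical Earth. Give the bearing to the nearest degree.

305°

Δλ = 152.804 − -145.010 = 297.814°; wrapped into (−180°, 180°]: -62.186°.
θ = atan2( sin Δλ · cos φ₂ , cos φ₁ · sin φ₂ − sin φ₁ · cos φ₂ · cos Δλ )
  = atan2(-0.81198, 0.56374) = -55.229° → normalised to [0°, 360°): 304.771°.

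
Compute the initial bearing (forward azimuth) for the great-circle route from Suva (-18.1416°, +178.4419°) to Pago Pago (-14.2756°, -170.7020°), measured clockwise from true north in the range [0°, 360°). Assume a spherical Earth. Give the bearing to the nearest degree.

Δλ = -170.7020 − 178.4419 = -349.1439°; wrapped into (−180°, 180°]: 10.8561°.
θ = atan2( sin Δλ · cos φ₂ , cos φ₁ · sin φ₂ − sin φ₁ · cos φ₂ · cos Δλ )
  = atan2(0.18253, 0.06202) = 71.232° → normalised to [0°, 360°): 71.232°.

71°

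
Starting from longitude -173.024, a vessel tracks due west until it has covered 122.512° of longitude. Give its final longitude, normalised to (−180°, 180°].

Start at -173.024°; shift −122.512° → -295.536°.
-295.536° lies outside (−180°, 180°]; add 360° → +64.464°.

+64.464°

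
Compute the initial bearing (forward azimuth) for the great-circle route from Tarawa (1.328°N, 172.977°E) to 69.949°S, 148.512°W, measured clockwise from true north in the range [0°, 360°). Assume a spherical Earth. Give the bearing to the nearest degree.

Δλ = -148.512 − 172.977 = -321.489°; wrapped into (−180°, 180°]: 38.511°.
θ = atan2( sin Δλ · cos φ₂ , cos φ₁ · sin φ₂ − sin φ₁ · cos φ₂ · cos Δλ )
  = atan2(0.21348, -0.94535) = 167.275° → normalised to [0°, 360°): 167.275°.

167°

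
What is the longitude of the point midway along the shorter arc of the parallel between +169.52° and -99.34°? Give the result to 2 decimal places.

-144.91°

Signed shortest Δλ from +169.52° to -99.34° is +91.14°.
Midpoint longitude = +169.52° + (+91.14°)/2 = +169.52° + 45.57° = +215.09°.
Normalise into (−180°, 180°]: -144.91°.
(The naïve average (+169.52 + -99.34)/2 = 35.09° is on the wrong side of the globe.)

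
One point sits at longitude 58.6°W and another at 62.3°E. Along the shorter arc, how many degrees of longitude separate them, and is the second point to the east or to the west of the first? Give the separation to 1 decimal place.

120.9° east

Raw difference: 62.3 − -58.6 = 120.9°.
Normalise into (−180°, 180°]: 120.9° stays 120.9°.
Positive ⇒ the second point lies to the east; separation 120.9°.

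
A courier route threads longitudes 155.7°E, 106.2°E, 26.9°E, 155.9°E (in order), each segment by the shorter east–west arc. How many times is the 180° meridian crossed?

0

Leg 1: +155.7° → +106.2°, shortest Δλ = -49.5° (west) — does not cross 180°.
Leg 2: +106.2° → +26.9°, shortest Δλ = -79.3° (west) — does not cross 180°.
Leg 3: +26.9° → +155.9°, shortest Δλ = 129.0° (east) — does not cross 180°.
Total crossings: 0.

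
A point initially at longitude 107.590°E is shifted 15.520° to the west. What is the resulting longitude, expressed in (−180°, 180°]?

Start at +107.590°; shift −15.520° → +92.070°.
+92.070° already lies in (−180°, 180°].

92.070°E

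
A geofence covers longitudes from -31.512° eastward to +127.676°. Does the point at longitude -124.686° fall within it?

Band width going east from -31.512° to +127.676°: ((127.676 − -31.512) mod 360) = 159.188°.
Offset of -124.686° east of the west edge: ((-124.686 − -31.512) mod 360) = 266.826°.
266.826° > 159.188° ⇒ outside.

No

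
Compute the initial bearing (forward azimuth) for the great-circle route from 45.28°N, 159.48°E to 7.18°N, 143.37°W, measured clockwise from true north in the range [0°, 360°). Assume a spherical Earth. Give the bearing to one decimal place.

109.5°

Δλ = -143.37 − 159.48 = -302.85°; wrapped into (−180°, 180°]: 57.15°.
θ = atan2( sin Δλ · cos φ₂ , cos φ₁ · sin φ₂ − sin φ₁ · cos φ₂ · cos Δλ )
  = atan2(0.83351, -0.29447) = 109.458° → normalised to [0°, 360°): 109.458°.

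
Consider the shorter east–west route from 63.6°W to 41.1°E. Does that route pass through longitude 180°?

Signed shortest Δλ = ((41.1 − -63.6 + 180) mod 360) − 180 = 104.7°.
Going east by 104.7° from -63.6° reaches +41.1° without touching 180°.

No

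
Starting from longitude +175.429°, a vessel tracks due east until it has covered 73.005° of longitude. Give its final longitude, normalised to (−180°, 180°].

Start at +175.429°; shift +73.005° → +248.434°.
+248.434° lies outside (−180°, 180°]; subtract 360° → -111.566°.

-111.566°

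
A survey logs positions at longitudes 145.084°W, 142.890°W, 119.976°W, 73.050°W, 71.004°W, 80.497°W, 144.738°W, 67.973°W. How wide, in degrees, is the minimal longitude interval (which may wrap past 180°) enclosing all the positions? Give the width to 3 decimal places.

Sort the longitudes: -145.084°, -144.738°, -142.890°, -119.976°, -80.497°, -73.050°, -71.004°, -67.973°.
Eastward gaps between consecutive values (wrapping around): 0.346°, 1.848°, 22.914°, 39.479°, 7.447°, 2.046°, 3.031°, 282.889°.
Largest gap = 282.889° ⇒ minimal covering band is its complement: 360° − 282.889° = 77.111°.
Band runs from -145.084° eastward to -67.973°.

77.111°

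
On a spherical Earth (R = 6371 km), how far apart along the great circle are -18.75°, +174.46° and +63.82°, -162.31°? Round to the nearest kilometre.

Δλ = -162.31 − 174.46 = -336.77°; wrapped into (−180°, 180°]: 23.23°.
Δφ = 63.82 − -18.75 = 82.57°.
a = sin²(Δφ/2) + cos φ₁ · cos φ₂ · sin²(Δλ/2) = 0.452277.
c = 2·atan2(√a, √(1−a)) = 1.47521 rad → d = 6371·c ≈ 9398.54 km.

9399 km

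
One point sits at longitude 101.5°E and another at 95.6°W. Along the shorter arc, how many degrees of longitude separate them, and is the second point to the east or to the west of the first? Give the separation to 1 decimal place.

162.9° east

Raw difference: -95.6 − 101.5 = -197.1°.
Normalise into (−180°, 180°]: -197.1° + 360° = 162.9°.
Positive ⇒ the second point lies to the east; separation 162.9°.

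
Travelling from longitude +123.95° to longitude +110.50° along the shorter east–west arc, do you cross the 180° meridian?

No

Signed shortest Δλ = ((110.50 − 123.95 + 180) mod 360) − 180 = -13.45°.
Going west by 13.45° from +123.95° reaches +110.50° without touching 180°.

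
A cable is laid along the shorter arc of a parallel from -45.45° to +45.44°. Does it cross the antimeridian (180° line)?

Signed shortest Δλ = ((45.44 − -45.45 + 180) mod 360) − 180 = 90.89°.
Going east by 90.89° from -45.45° reaches +45.44° without touching 180°.

No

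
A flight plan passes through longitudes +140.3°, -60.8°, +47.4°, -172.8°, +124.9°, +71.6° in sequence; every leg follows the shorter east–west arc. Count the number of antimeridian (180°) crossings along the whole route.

Leg 1: +140.3° → -60.8°, shortest Δλ = 158.9° (east) — crosses 180°.
Leg 2: -60.8° → +47.4°, shortest Δλ = 108.2° (east) — does not cross 180°.
Leg 3: +47.4° → -172.8°, shortest Δλ = 139.8° (east) — crosses 180°.
Leg 4: -172.8° → +124.9°, shortest Δλ = -62.3° (west) — crosses 180°.
Leg 5: +124.9° → +71.6°, shortest Δλ = -53.3° (west) — does not cross 180°.
Total crossings: 3.

3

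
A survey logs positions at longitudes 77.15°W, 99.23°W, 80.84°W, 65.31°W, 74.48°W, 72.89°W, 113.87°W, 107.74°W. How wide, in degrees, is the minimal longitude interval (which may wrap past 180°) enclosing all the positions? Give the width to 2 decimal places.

48.56°

Sort the longitudes: -113.87°, -107.74°, -99.23°, -80.84°, -77.15°, -74.48°, -72.89°, -65.31°.
Eastward gaps between consecutive values (wrapping around): 6.13°, 8.51°, 18.39°, 3.69°, 2.67°, 1.59°, 7.58°, 311.44°.
Largest gap = 311.44° ⇒ minimal covering band is its complement: 360° − 311.44° = 48.56°.
Band runs from -113.87° eastward to -65.31°.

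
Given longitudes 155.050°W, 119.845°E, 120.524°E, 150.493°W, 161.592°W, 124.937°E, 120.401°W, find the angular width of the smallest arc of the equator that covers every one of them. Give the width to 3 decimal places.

119.754°

Sort the longitudes: -161.592°, -155.050°, -150.493°, -120.401°, +119.845°, +120.524°, +124.937°.
Eastward gaps between consecutive values (wrapping around): 6.542°, 4.557°, 30.092°, 240.246°, 0.679°, 4.413°, 73.471°.
Largest gap = 240.246° ⇒ minimal covering band is its complement: 360° − 240.246° = 119.754°.
Band runs from +119.845° eastward to -120.401°, crossing the antimeridian.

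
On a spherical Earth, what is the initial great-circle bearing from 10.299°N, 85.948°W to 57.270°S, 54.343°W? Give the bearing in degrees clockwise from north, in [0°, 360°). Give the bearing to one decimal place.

Δλ = -54.343 − -85.948 = 31.605°.
θ = atan2( sin Δλ · cos φ₂ , cos φ₁ · sin φ₂ − sin φ₁ · cos φ₂ · cos Δλ )
  = atan2(0.28335, -0.91000) = 162.705° → normalised to [0°, 360°): 162.705°.

162.7°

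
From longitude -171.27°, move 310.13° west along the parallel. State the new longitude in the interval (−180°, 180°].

-121.40°

Start at -171.27°; shift −310.13° → -481.40°.
-481.40° lies outside (−180°, 180°]; add 360° → -121.40°.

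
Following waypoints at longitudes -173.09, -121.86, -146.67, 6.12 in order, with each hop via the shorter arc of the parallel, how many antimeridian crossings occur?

Leg 1: -173.09° → -121.86°, shortest Δλ = 51.23° (east) — does not cross 180°.
Leg 2: -121.86° → -146.67°, shortest Δλ = -24.81° (west) — does not cross 180°.
Leg 3: -146.67° → +6.12°, shortest Δλ = 152.79° (east) — does not cross 180°.
Total crossings: 0.

0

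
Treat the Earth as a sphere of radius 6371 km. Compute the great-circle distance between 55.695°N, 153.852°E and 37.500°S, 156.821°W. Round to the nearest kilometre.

11365 km

Δλ = -156.821 − 153.852 = -310.673°; wrapped into (−180°, 180°]: 49.327°.
Δφ = -37.500 − 55.695 = -93.195°.
a = sin²(Δφ/2) + cos φ₁ · cos φ₂ · sin²(Δλ/2) = 0.605726.
c = 2·atan2(√a, √(1−a)) = 1.78386 rad → d = 6371·c ≈ 11364.95 km.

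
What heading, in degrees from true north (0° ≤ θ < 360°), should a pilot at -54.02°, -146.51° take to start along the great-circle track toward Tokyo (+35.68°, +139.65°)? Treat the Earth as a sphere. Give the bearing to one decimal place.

304.0°

Δλ = 139.65 − -146.51 = 286.16°; wrapped into (−180°, 180°]: -73.84°.
θ = atan2( sin Δλ · cos φ₂ , cos φ₁ · sin φ₂ − sin φ₁ · cos φ₂ · cos Δλ )
  = atan2(-0.78019, 0.52561) = -56.032° → normalised to [0°, 360°): 303.968°.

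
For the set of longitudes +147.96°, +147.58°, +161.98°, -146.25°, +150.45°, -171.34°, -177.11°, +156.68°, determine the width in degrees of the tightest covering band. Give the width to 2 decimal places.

66.17°

Sort the longitudes: -177.11°, -171.34°, -146.25°, +147.58°, +147.96°, +150.45°, +156.68°, +161.98°.
Eastward gaps between consecutive values (wrapping around): 5.77°, 25.09°, 293.83°, 0.38°, 2.49°, 6.23°, 5.30°, 20.91°.
Largest gap = 293.83° ⇒ minimal covering band is its complement: 360° − 293.83° = 66.17°.
Band runs from +147.58° eastward to -146.25°, crossing the antimeridian.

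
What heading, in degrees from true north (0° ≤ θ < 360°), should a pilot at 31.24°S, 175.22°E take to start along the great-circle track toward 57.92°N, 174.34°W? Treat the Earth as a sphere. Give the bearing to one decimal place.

Δλ = -174.34 − 175.22 = -349.56°; wrapped into (−180°, 180°]: 10.44°.
θ = atan2( sin Δλ · cos φ₂ , cos φ₁ · sin φ₂ − sin φ₁ · cos φ₂ · cos Δλ )
  = atan2(0.09624, 0.99533) = 5.523° → normalised to [0°, 360°): 5.523°.

5.5°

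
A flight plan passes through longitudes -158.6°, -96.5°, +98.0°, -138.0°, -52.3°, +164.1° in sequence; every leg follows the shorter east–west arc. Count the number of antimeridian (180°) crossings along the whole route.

3

Leg 1: -158.6° → -96.5°, shortest Δλ = 62.1° (east) — does not cross 180°.
Leg 2: -96.5° → +98.0°, shortest Δλ = -165.5° (west) — crosses 180°.
Leg 3: +98.0° → -138.0°, shortest Δλ = 124.0° (east) — crosses 180°.
Leg 4: -138.0° → -52.3°, shortest Δλ = 85.7° (east) — does not cross 180°.
Leg 5: -52.3° → +164.1°, shortest Δλ = -143.6° (west) — crosses 180°.
Total crossings: 3.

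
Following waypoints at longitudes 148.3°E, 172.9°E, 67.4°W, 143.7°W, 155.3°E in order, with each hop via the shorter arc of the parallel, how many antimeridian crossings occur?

2

Leg 1: +148.3° → +172.9°, shortest Δλ = 24.6° (east) — does not cross 180°.
Leg 2: +172.9° → -67.4°, shortest Δλ = 119.7° (east) — crosses 180°.
Leg 3: -67.4° → -143.7°, shortest Δλ = -76.3° (west) — does not cross 180°.
Leg 4: -143.7° → +155.3°, shortest Δλ = -61.0° (west) — crosses 180°.
Total crossings: 2.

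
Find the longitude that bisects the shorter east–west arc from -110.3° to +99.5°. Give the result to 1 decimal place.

+174.6°

Signed shortest Δλ from -110.3° to +99.5° is -150.2°.
Midpoint longitude = -110.3° + (-150.2°)/2 = -110.3° − 75.1° = -185.4°.
Normalise into (−180°, 180°]: +174.6°.
(The naïve average (-110.3 + +99.5)/2 = -5.4° is on the wrong side of the globe.)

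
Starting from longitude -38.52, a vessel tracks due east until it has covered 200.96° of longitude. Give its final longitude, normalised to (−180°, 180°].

+162.44°

Start at -38.52°; shift +200.96° → +162.44°.
+162.44° already lies in (−180°, 180°].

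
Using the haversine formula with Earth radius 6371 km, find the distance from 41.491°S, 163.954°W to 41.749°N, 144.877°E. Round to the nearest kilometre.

Δλ = 144.877 − -163.954 = 308.831°; wrapped into (−180°, 180°]: -51.169°.
Δφ = 41.749 − -41.491 = 83.240°.
a = sin²(Δφ/2) + cos φ₁ · cos φ₂ · sin²(Δλ/2) = 0.545363.
c = 2·atan2(√a, √(1−a)) = 1.66165 rad → d = 6371·c ≈ 10586.36 km.

10586 km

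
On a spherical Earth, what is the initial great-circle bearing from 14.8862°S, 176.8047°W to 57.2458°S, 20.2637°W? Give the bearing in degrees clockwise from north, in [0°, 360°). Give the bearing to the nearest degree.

167°

Δλ = -20.2637 − -176.8047 = 156.5410°.
θ = atan2( sin Δλ · cos φ₂ , cos φ₁ · sin φ₂ − sin φ₁ · cos φ₂ · cos Δλ )
  = atan2(0.21538, -0.94028) = 167.098° → normalised to [0°, 360°): 167.098°.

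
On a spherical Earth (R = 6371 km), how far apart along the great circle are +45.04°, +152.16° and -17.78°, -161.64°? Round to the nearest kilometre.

Δλ = -161.64 − 152.16 = -313.80°; wrapped into (−180°, 180°]: 46.20°.
Δφ = -17.78 − 45.04 = -62.82°.
a = sin²(Δφ/2) + cos φ₁ · cos φ₂ · sin²(Δλ/2) = 0.375179.
c = 2·atan2(√a, √(1−a)) = 1.31849 rad → d = 6371·c ≈ 8400.07 km.

8400 km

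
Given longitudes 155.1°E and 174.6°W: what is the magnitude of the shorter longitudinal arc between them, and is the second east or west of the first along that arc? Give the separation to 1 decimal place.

30.3° east

Raw difference: -174.6 − 155.1 = -329.7°.
Normalise into (−180°, 180°]: -329.7° + 360° = 30.3°.
Positive ⇒ the second point lies to the east; separation 30.3°.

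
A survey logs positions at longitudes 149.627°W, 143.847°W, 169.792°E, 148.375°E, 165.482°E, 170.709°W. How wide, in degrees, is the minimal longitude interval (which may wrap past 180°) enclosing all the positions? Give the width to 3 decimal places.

Sort the longitudes: -170.709°, -149.627°, -143.847°, +148.375°, +165.482°, +169.792°.
Eastward gaps between consecutive values (wrapping around): 21.082°, 5.780°, 292.222°, 17.107°, 4.310°, 19.499°.
Largest gap = 292.222° ⇒ minimal covering band is its complement: 360° − 292.222° = 67.778°.
Band runs from +148.375° eastward to -143.847°, crossing the antimeridian.

67.778°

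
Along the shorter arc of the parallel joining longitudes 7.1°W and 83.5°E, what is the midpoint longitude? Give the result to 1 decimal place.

38.2°E

Signed shortest Δλ from -7.1° to +83.5° is +90.6°.
Midpoint longitude = -7.1° + (+90.6°)/2 = -7.1° + 45.3° = +38.2°.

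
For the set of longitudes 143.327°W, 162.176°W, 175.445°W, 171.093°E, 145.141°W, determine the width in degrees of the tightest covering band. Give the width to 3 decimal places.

45.580°

Sort the longitudes: -175.445°, -162.176°, -145.141°, -143.327°, +171.093°.
Eastward gaps between consecutive values (wrapping around): 13.269°, 17.035°, 1.814°, 314.420°, 13.462°.
Largest gap = 314.420° ⇒ minimal covering band is its complement: 360° − 314.420° = 45.580°.
Band runs from +171.093° eastward to -143.327°, crossing the antimeridian.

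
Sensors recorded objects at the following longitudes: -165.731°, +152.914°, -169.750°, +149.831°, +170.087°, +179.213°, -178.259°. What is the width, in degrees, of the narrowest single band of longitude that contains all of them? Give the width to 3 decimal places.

44.438°

Sort the longitudes: -178.259°, -169.750°, -165.731°, +149.831°, +152.914°, +170.087°, +179.213°.
Eastward gaps between consecutive values (wrapping around): 8.509°, 4.019°, 315.562°, 3.083°, 17.173°, 9.126°, 2.528°.
Largest gap = 315.562° ⇒ minimal covering band is its complement: 360° − 315.562° = 44.438°.
Band runs from +149.831° eastward to -165.731°, crossing the antimeridian.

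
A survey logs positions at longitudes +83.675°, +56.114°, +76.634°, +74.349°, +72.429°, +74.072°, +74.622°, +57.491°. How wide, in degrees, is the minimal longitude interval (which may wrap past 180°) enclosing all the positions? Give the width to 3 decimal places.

Sort the longitudes: +56.114°, +57.491°, +72.429°, +74.072°, +74.349°, +74.622°, +76.634°, +83.675°.
Eastward gaps between consecutive values (wrapping around): 1.377°, 14.938°, 1.643°, 0.277°, 0.273°, 2.012°, 7.041°, 332.439°.
Largest gap = 332.439° ⇒ minimal covering band is its complement: 360° − 332.439° = 27.561°.
Band runs from +56.114° eastward to +83.675°.

27.561°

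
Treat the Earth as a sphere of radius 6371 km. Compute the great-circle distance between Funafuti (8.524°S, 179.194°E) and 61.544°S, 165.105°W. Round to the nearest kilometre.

6035 km

Δλ = -165.105 − 179.194 = -344.299°; wrapped into (−180°, 180°]: 15.701°.
Δφ = -61.544 − -8.524 = -53.020°.
a = sin²(Δφ/2) + cos φ₁ · cos φ₂ · sin²(Δλ/2) = 0.208023.
c = 2·atan2(√a, √(1−a)) = 0.94721 rad → d = 6371·c ≈ 6034.65 km.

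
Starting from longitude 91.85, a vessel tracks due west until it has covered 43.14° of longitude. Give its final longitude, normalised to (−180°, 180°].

+48.71°

Start at +91.85°; shift −43.14° → +48.71°.
+48.71° already lies in (−180°, 180°].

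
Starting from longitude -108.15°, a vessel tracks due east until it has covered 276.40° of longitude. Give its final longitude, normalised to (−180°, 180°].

+168.25°

Start at -108.15°; shift +276.40° → +168.25°.
+168.25° already lies in (−180°, 180°].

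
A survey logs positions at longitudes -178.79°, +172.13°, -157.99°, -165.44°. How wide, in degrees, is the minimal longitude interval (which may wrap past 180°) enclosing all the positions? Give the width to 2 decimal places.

29.88°

Sort the longitudes: -178.79°, -165.44°, -157.99°, +172.13°.
Eastward gaps between consecutive values (wrapping around): 13.35°, 7.45°, 330.12°, 9.08°.
Largest gap = 330.12° ⇒ minimal covering band is its complement: 360° − 330.12° = 29.88°.
Band runs from +172.13° eastward to -157.99°, crossing the antimeridian.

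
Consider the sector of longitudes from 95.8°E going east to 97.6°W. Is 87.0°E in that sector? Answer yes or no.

Band width going east from +95.8° to -97.6°: ((-97.6 − 95.8) mod 360) = 166.6°.
Offset of +87.0° east of the west edge: ((87.0 − 95.8) mod 360) = 351.2°.
351.2° > 166.6° ⇒ outside.

No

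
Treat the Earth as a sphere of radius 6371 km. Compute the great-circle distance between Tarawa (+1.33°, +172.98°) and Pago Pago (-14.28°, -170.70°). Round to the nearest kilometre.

Δλ = -170.70 − 172.98 = -343.68°; wrapped into (−180°, 180°]: 16.32°.
Δφ = -14.28 − 1.33 = -15.61°.
a = sin²(Δφ/2) + cos φ₁ · cos φ₂ · sin²(Δλ/2) = 0.037961.
c = 2·atan2(√a, √(1−a)) = 0.39218 rad → d = 6371·c ≈ 2498.57 km.

2499 km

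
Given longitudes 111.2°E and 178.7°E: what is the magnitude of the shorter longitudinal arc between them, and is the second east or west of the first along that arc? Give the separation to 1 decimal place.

67.5° east

Raw difference: 178.7 − 111.2 = 67.5°.
Normalise into (−180°, 180°]: 67.5° stays 67.5°.
Positive ⇒ the second point lies to the east; separation 67.5°.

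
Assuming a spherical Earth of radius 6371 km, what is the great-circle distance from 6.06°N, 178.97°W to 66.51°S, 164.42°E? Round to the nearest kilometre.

8180 km

Δλ = 164.42 − -178.97 = 343.39°; wrapped into (−180°, 180°]: -16.61°.
Δφ = -66.51 − 6.06 = -72.57°.
a = sin²(Δφ/2) + cos φ₁ · cos φ₂ · sin²(Δλ/2) = 0.358499.
c = 2·atan2(√a, √(1−a)) = 1.28387 rad → d = 6371·c ≈ 8179.56 km.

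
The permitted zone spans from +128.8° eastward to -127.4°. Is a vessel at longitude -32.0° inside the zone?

No

Band width going east from +128.8° to -127.4°: ((-127.4 − 128.8) mod 360) = 103.8°.
Offset of -32.0° east of the west edge: ((-32.0 − 128.8) mod 360) = 199.2°.
199.2° > 103.8° ⇒ outside.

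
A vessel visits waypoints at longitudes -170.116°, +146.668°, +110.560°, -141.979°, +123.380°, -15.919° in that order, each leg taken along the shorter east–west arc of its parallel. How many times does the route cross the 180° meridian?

Leg 1: -170.116° → +146.668°, shortest Δλ = -43.216° (west) — crosses 180°.
Leg 2: +146.668° → +110.560°, shortest Δλ = -36.108° (west) — does not cross 180°.
Leg 3: +110.560° → -141.979°, shortest Δλ = 107.461° (east) — crosses 180°.
Leg 4: -141.979° → +123.380°, shortest Δλ = -94.641° (west) — crosses 180°.
Leg 5: +123.380° → -15.919°, shortest Δλ = -139.299° (west) — does not cross 180°.
Total crossings: 3.

3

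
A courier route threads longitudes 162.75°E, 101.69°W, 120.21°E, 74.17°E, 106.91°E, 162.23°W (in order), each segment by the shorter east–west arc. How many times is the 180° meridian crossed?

3

Leg 1: +162.75° → -101.69°, shortest Δλ = 95.56° (east) — crosses 180°.
Leg 2: -101.69° → +120.21°, shortest Δλ = -138.1° (west) — crosses 180°.
Leg 3: +120.21° → +74.17°, shortest Δλ = -46.04° (west) — does not cross 180°.
Leg 4: +74.17° → +106.91°, shortest Δλ = 32.74° (east) — does not cross 180°.
Leg 5: +106.91° → -162.23°, shortest Δλ = 90.86° (east) — crosses 180°.
Total crossings: 3.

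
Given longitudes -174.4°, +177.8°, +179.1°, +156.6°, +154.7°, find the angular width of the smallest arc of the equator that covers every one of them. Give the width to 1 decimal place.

30.9°

Sort the longitudes: -174.4°, +154.7°, +156.6°, +177.8°, +179.1°.
Eastward gaps between consecutive values (wrapping around): 329.1°, 1.9°, 21.2°, 1.3°, 6.5°.
Largest gap = 329.1° ⇒ minimal covering band is its complement: 360° − 329.1° = 30.9°.
Band runs from +154.7° eastward to -174.4°, crossing the antimeridian.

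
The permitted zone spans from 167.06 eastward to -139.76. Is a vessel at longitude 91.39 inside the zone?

No

Band width going east from +167.06° to -139.76°: ((-139.76 − 167.06) mod 360) = 53.18°.
Offset of +91.39° east of the west edge: ((91.39 − 167.06) mod 360) = 284.33°.
284.33° > 53.18° ⇒ outside.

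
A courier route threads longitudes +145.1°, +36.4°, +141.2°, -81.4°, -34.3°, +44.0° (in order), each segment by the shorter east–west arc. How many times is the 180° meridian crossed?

1

Leg 1: +145.1° → +36.4°, shortest Δλ = -108.7° (west) — does not cross 180°.
Leg 2: +36.4° → +141.2°, shortest Δλ = 104.8° (east) — does not cross 180°.
Leg 3: +141.2° → -81.4°, shortest Δλ = 137.4° (east) — crosses 180°.
Leg 4: -81.4° → -34.3°, shortest Δλ = 47.1° (east) — does not cross 180°.
Leg 5: -34.3° → +44.0°, shortest Δλ = 78.3° (east) — does not cross 180°.
Total crossings: 1.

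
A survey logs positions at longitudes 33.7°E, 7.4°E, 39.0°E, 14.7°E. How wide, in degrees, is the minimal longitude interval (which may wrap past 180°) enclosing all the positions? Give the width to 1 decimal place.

Sort the longitudes: +7.4°, +14.7°, +33.7°, +39.0°.
Eastward gaps between consecutive values (wrapping around): 7.3°, 19.0°, 5.3°, 328.4°.
Largest gap = 328.4° ⇒ minimal covering band is its complement: 360° − 328.4° = 31.6°.
Band runs from +7.4° eastward to +39.0°.

31.6°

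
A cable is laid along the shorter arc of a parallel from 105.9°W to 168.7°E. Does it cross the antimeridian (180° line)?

Naïve |168.7 − -105.9| = 274.6° > 180°, so the shorter arc goes the other way round — across 180°.
Signed shortest Δλ = ((168.7 − -105.9 + 180) mod 360) − 180 = -85.4°.
Going west by 85.4° from -105.9° passes through 180° before reaching +168.7°.

Yes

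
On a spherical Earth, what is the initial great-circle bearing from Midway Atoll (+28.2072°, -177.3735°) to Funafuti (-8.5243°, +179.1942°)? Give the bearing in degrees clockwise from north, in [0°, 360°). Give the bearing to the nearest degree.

186°

Δλ = 179.1942 − -177.3735 = 356.5677°; wrapped into (−180°, 180°]: -3.4323°.
θ = atan2( sin Δλ · cos φ₂ , cos φ₁ · sin φ₂ − sin φ₁ · cos φ₂ · cos Δλ )
  = atan2(-0.05921, -0.59723) = -174.338° → normalised to [0°, 360°): 185.662°.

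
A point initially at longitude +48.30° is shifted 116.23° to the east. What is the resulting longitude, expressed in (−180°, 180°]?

Start at +48.30°; shift +116.23° → +164.53°.
+164.53° already lies in (−180°, 180°].

+164.53°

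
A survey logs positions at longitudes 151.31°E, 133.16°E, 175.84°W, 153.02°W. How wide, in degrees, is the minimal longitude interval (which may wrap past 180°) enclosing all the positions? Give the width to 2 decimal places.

73.82°

Sort the longitudes: -175.84°, -153.02°, +133.16°, +151.31°.
Eastward gaps between consecutive values (wrapping around): 22.82°, 286.18°, 18.15°, 32.85°.
Largest gap = 286.18° ⇒ minimal covering band is its complement: 360° − 286.18° = 73.82°.
Band runs from +133.16° eastward to -153.02°, crossing the antimeridian.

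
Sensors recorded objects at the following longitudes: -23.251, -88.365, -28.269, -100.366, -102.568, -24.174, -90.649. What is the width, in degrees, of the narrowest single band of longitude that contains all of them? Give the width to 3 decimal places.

Sort the longitudes: -102.568°, -100.366°, -90.649°, -88.365°, -28.269°, -24.174°, -23.251°.
Eastward gaps between consecutive values (wrapping around): 2.202°, 9.717°, 2.284°, 60.096°, 4.095°, 0.923°, 280.683°.
Largest gap = 280.683° ⇒ minimal covering band is its complement: 360° − 280.683° = 79.317°.
Band runs from -102.568° eastward to -23.251°.

79.317°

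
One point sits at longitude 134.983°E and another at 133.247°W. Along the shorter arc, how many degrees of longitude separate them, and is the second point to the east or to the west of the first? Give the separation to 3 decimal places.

Raw difference: -133.247 − 134.983 = -268.23°.
Normalise into (−180°, 180°]: -268.23° + 360° = 91.77°.
Positive ⇒ the second point lies to the east; separation 91.770°.

91.770° east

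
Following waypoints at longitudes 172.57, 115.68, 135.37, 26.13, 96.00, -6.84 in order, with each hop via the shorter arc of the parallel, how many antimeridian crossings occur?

0

Leg 1: +172.57° → +115.68°, shortest Δλ = -56.89° (west) — does not cross 180°.
Leg 2: +115.68° → +135.37°, shortest Δλ = 19.69° (east) — does not cross 180°.
Leg 3: +135.37° → +26.13°, shortest Δλ = -109.24° (west) — does not cross 180°.
Leg 4: +26.13° → +96.00°, shortest Δλ = 69.87° (east) — does not cross 180°.
Leg 5: +96.00° → -6.84°, shortest Δλ = -102.84° (west) — does not cross 180°.
Total crossings: 0.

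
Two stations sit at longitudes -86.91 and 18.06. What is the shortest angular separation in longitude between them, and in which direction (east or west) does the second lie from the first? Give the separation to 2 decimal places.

Raw difference: 18.06 − -86.91 = 104.97°.
Normalise into (−180°, 180°]: 104.97° stays 104.97°.
Positive ⇒ the second point lies to the east; separation 104.97°.

104.97° east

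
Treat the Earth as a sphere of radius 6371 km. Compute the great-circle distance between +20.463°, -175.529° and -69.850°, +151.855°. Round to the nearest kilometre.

Δλ = 151.855 − -175.529 = 327.384°; wrapped into (−180°, 180°]: -32.616°.
Δφ = -69.850 − 20.463 = -90.313°.
a = sin²(Δφ/2) + cos φ₁ · cos φ₂ · sin²(Δλ/2) = 0.528179.
c = 2·atan2(√a, √(1−a)) = 1.62718 rad → d = 6371·c ≈ 10366.79 km.

10367 km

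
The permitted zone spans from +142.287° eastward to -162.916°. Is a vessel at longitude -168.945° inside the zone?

Band width going east from +142.287° to -162.916°: ((-162.916 − 142.287) mod 360) = 54.797°.
Offset of -168.945° east of the west edge: ((-168.945 − 142.287) mod 360) = 48.768°.
48.768° ≤ 54.797° ⇒ inside.

Yes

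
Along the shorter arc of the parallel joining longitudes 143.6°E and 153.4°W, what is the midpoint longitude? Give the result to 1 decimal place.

175.1°E

Signed shortest Δλ from +143.6° to -153.4° is +63.0°.
Midpoint longitude = +143.6° + (+63.0°)/2 = +143.6° + 31.5° = +175.1°.
(The naïve average (+143.6 + -153.4)/2 = -4.9° is on the wrong side of the globe.)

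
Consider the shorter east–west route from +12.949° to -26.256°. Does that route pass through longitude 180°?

No

Signed shortest Δλ = ((-26.256 − 12.949 + 180) mod 360) − 180 = -39.205°.
Going west by 39.205° from +12.949° reaches -26.256° without touching 180°.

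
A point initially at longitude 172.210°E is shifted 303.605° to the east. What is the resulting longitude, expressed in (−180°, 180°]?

Start at +172.210°; shift +303.605° → +475.815°.
+475.815° lies outside (−180°, 180°]; subtract 360° → +115.815°.

115.815°E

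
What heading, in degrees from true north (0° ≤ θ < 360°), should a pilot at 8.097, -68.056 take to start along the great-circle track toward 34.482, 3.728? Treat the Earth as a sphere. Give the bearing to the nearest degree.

56°

Δλ = 3.728 − -68.056 = 71.784°.
θ = atan2( sin Δλ · cos φ₂ , cos φ₁ · sin φ₂ − sin φ₁ · cos φ₂ · cos Δλ )
  = atan2(0.78299, 0.52421) = 56.198° → normalised to [0°, 360°): 56.198°.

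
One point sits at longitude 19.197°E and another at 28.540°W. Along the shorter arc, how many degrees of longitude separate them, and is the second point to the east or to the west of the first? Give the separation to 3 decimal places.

Raw difference: -28.540 − 19.197 = -47.737°.
Normalise into (−180°, 180°]: -47.737° stays -47.737°.
Negative ⇒ the second point lies to the west; separation 47.737°.

47.737° west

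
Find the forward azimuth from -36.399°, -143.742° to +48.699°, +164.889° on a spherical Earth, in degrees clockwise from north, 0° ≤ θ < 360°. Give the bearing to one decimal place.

328.7°

Δλ = 164.889 − -143.742 = 308.631°; wrapped into (−180°, 180°]: -51.369°.
θ = atan2( sin Δλ · cos φ₂ , cos φ₁ · sin φ₂ − sin φ₁ · cos φ₂ · cos Δλ )
  = atan2(-0.51559, 0.84920) = -31.264° → normalised to [0°, 360°): 328.736°.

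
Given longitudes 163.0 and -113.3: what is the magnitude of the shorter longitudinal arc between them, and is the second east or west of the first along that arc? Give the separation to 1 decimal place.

Raw difference: -113.3 − 163.0 = -276.3°.
Normalise into (−180°, 180°]: -276.3° + 360° = 83.7°.
Positive ⇒ the second point lies to the east; separation 83.7°.

83.7° east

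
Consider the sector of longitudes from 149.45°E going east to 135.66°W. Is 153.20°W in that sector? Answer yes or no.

Band width going east from +149.45° to -135.66°: ((-135.66 − 149.45) mod 360) = 74.89°.
Offset of -153.20° east of the west edge: ((-153.20 − 149.45) mod 360) = 57.35°.
57.35° ≤ 74.89° ⇒ inside.

Yes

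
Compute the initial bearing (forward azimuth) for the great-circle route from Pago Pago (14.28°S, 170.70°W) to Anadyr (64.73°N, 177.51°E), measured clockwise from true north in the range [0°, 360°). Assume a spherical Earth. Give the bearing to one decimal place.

354.9°

Δλ = 177.51 − -170.70 = 348.21°; wrapped into (−180°, 180°]: -11.79°.
θ = atan2( sin Δλ · cos φ₂ , cos φ₁ · sin φ₂ − sin φ₁ · cos φ₂ · cos Δλ )
  = atan2(-0.08722, 0.97944) = -5.089° → normalised to [0°, 360°): 354.911°.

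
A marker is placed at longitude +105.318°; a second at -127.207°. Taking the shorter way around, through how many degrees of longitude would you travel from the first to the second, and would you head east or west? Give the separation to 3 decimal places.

Raw difference: -127.207 − 105.318 = -232.525°.
Normalise into (−180°, 180°]: -232.525° + 360° = 127.475°.
Positive ⇒ the second point lies to the east; separation 127.475°.

127.475° east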